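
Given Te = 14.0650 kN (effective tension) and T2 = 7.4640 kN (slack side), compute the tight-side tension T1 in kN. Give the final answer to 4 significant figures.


T1 = Te + T2 = 14.0650 + 7.4640
T1 = 21.53 kN


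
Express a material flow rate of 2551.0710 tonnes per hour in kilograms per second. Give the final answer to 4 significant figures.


m_dot = 2551.0710 * 1000 / 3600
m_dot = 708.6 kg/s


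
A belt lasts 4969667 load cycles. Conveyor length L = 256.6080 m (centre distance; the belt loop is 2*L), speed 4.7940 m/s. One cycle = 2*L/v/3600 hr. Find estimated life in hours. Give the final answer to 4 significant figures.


cycle_time = 2 * 256.6080 / 4.7940 / 3600 = 0.0297372 hr
life = 4969667 * 0.0297372 = 147800 hours


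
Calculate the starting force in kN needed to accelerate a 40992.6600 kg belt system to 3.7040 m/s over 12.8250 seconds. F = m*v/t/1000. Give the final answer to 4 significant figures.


F = 40992.6600 * 3.7040 / 12.8250 / 1000
F = 11.84 kN


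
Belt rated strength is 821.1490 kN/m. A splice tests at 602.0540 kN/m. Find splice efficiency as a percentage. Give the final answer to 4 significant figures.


Eff = 602.0540 / 821.1490 * 100
Eff = 73.32 %


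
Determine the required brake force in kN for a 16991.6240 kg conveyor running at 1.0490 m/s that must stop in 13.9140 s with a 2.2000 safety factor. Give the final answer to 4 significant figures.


F = 16991.6240 * 1.0490 / 13.9140 * 2.2000 / 1000
F = 2.818 kN


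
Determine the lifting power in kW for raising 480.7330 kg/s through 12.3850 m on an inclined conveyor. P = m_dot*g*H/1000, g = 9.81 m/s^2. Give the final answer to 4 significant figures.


P = 480.7330 * 9.81 * 12.3850 / 1000
P = 58.41 kW


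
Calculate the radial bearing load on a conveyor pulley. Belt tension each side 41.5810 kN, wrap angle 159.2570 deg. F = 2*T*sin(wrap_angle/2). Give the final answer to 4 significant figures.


F = 2 * 41.5810 * sin(159.2570/2 deg)
F = 81.80 kN


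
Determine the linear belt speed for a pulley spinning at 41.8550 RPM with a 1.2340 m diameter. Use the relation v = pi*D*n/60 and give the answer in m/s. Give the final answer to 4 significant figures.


v = pi * 1.2340 * 41.8550 / 60
v = 2.704 m/s


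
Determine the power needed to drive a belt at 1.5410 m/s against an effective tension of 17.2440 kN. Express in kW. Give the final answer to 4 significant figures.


P = Te * v = 17.2440 * 1.5410
P = 26.57 kW


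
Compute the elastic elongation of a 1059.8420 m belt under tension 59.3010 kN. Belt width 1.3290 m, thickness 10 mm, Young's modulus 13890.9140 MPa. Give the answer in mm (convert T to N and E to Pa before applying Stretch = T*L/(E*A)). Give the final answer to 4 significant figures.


A = 1.3290 * 0.01 = 0.01329 m^2
Stretch = 59.3010*1000 * 1059.8420 / (13890.9140e6 * 0.01329) * 1000
Stretch = 340.4 mm


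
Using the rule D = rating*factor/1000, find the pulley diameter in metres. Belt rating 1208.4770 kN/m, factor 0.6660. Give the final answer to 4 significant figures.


D = 1208.4770 * 0.6660 / 1000
D = 0.8048 m


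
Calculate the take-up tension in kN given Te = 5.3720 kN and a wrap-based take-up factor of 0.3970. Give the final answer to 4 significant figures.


T_tu = 5.3720 * 0.3970
T_tu = 2.133 kN


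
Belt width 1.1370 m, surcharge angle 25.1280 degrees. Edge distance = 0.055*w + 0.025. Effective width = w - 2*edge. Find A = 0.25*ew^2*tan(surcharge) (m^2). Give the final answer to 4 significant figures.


edge = 0.055*1.1370 + 0.025 = 0.087535 m
ew = 1.1370 - 2*0.087535 = 0.96193 m
A = 0.25 * 0.96193^2 * tan(25.1280 deg)
A = 0.1085 m^2


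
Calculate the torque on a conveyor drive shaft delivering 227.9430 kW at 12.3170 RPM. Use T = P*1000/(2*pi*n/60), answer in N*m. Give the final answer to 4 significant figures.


omega = 2*pi*12.3170/60 = 1.28983 rad/s
T = 227.9430*1000 / 1.28983
T = 176700 N*m


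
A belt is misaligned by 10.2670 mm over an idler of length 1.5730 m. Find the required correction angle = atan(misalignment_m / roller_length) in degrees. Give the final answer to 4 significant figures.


misalign_m = 10.2670 / 1000 = 0.010267 m
angle = atan(0.010267 / 1.5730)
angle = 0.3740 deg


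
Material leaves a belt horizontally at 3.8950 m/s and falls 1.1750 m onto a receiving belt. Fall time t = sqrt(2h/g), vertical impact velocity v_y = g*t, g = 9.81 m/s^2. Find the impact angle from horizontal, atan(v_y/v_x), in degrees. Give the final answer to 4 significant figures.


t = sqrt(2*1.1750/9.81) = 0.48944 s
v_y = 9.81 * 0.48944 = 4.80141 m/s
angle = atan(4.80141 / 3.8950) = 50.95 deg


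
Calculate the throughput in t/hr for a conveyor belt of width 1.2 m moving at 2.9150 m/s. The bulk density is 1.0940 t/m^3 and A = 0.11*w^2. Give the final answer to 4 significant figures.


A = 0.11 * 1.2^2 = 0.1584 m^2
C = 0.1584 * 2.9150 * 1.0940 * 3600
C = 1819 t/hr


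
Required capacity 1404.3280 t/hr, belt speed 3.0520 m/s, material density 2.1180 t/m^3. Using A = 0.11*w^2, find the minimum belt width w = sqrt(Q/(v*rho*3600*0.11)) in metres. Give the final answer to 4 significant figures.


A_req = 1404.3280 / (3.0520 * 2.1180 * 3600) = 0.060347 m^2
w = sqrt(0.060347 / 0.11)
w = 0.7407 m


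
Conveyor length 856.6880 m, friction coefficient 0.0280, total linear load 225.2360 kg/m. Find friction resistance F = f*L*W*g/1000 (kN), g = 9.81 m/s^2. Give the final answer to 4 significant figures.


F = 0.0280 * 856.6880 * 225.2360 * 9.81 / 1000
F = 53.00 kN


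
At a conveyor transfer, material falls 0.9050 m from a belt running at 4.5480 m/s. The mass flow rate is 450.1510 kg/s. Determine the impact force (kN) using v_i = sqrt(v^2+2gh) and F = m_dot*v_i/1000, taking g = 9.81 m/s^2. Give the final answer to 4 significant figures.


v_i = sqrt(4.5480^2 + 2*9.81*0.9050) = 6.20003 m/s
F = 450.1510 * 6.20003 / 1000
F = 2.791 kN


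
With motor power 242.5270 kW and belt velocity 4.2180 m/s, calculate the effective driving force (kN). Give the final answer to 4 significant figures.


Te = P / v = 242.5270 / 4.2180
Te = 57.50 kN


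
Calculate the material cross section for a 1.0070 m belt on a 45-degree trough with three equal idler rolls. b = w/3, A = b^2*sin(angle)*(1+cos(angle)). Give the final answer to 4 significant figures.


b = 1.0070/3 = 0.335667 m
A = 0.335667^2 * sin(45 deg) * (1 + cos(45 deg))
A = 0.1360 m^2


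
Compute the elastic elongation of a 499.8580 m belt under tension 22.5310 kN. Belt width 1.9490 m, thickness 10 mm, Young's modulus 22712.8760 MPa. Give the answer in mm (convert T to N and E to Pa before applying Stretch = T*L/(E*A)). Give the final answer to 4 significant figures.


A = 1.9490 * 0.01 = 0.01949 m^2
Stretch = 22.5310*1000 * 499.8580 / (22712.8760e6 * 0.01949) * 1000
Stretch = 25.44 mm


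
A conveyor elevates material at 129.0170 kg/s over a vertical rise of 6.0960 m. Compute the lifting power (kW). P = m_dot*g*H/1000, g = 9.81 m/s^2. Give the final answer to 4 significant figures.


P = 129.0170 * 9.81 * 6.0960 / 1000
P = 7.715 kW


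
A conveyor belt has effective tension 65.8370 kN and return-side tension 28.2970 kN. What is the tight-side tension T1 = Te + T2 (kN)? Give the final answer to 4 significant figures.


T1 = Te + T2 = 65.8370 + 28.2970
T1 = 94.13 kN


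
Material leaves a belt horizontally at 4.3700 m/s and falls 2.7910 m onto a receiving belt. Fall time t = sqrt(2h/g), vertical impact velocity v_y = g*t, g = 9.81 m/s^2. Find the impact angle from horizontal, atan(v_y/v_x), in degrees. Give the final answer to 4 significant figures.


t = sqrt(2*2.7910/9.81) = 0.754328 s
v_y = 9.81 * 0.754328 = 7.39996 m/s
angle = atan(7.39996 / 4.3700) = 59.44 deg


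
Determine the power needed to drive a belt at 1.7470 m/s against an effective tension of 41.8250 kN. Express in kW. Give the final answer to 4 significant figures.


P = Te * v = 41.8250 * 1.7470
P = 73.07 kW


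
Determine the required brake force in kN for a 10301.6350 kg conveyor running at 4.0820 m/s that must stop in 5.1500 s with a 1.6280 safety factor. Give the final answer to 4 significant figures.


F = 10301.6350 * 4.0820 / 5.1500 * 1.6280 / 1000
F = 13.29 kN


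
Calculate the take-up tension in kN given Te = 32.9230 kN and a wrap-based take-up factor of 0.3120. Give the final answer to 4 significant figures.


T_tu = 32.9230 * 0.3120
T_tu = 10.27 kN


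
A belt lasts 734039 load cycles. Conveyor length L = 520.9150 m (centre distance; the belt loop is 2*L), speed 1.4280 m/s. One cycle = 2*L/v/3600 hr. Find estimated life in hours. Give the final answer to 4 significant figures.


cycle_time = 2 * 520.9150 / 1.4280 / 3600 = 0.202659 hr
life = 734039 * 0.202659 = 148800 hours


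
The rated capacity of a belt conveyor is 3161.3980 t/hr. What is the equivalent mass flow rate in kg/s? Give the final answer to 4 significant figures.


m_dot = 3161.3980 * 1000 / 3600
m_dot = 878.2 kg/s


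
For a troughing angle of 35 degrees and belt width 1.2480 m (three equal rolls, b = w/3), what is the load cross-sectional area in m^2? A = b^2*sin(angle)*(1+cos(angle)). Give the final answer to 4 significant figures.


b = 1.2480/3 = 0.416 m
A = 0.416^2 * sin(35 deg) * (1 + cos(35 deg))
A = 0.1806 m^2


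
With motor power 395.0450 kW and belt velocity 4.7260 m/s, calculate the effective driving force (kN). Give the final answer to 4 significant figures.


Te = P / v = 395.0450 / 4.7260
Te = 83.59 kN


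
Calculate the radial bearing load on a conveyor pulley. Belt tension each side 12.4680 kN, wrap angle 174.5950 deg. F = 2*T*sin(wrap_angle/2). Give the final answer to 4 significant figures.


F = 2 * 12.4680 * sin(174.5950/2 deg)
F = 24.91 kN


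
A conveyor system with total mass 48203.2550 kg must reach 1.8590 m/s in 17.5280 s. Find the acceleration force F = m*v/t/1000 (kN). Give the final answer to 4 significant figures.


F = 48203.2550 * 1.8590 / 17.5280 / 1000
F = 5.112 kN


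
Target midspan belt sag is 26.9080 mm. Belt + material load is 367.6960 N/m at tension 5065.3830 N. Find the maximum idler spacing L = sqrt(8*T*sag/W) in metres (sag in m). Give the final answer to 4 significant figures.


sag = 26.9080/1000 = 0.026908 m
L = sqrt(8 * 5065.3830 * 0.026908 / 367.6960)
L = 1.722 m


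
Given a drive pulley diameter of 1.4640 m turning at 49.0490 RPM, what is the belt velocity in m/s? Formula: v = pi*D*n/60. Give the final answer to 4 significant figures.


v = pi * 1.4640 * 49.0490 / 60
v = 3.760 m/s


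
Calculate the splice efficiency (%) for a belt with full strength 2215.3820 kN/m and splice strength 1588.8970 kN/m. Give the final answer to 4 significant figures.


Eff = 1588.8970 / 2215.3820 * 100
Eff = 71.72 %


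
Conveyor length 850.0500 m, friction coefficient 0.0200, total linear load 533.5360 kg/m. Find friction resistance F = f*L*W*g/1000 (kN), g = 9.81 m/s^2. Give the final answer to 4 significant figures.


F = 0.0200 * 850.0500 * 533.5360 * 9.81 / 1000
F = 88.98 kN


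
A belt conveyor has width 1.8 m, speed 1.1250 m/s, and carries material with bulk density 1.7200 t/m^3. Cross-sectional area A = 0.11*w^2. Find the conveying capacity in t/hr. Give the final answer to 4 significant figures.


A = 0.11 * 1.8^2 = 0.3564 m^2
C = 0.3564 * 1.1250 * 1.7200 * 3600
C = 2483 t/hr


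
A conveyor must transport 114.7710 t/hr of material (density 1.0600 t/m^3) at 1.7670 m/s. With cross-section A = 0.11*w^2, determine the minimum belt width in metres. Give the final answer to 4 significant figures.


A_req = 114.7710 / (1.7670 * 1.0600 * 3600) = 0.0170211 m^2
w = sqrt(0.0170211 / 0.11)
w = 0.3934 m


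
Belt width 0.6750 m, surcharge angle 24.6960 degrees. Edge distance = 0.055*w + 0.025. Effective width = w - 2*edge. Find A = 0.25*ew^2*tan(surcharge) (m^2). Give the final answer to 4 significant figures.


edge = 0.055*0.6750 + 0.025 = 0.062125 m
ew = 0.6750 - 2*0.062125 = 0.55075 m
A = 0.25 * 0.55075^2 * tan(24.6960 deg)
A = 0.03487 m^2


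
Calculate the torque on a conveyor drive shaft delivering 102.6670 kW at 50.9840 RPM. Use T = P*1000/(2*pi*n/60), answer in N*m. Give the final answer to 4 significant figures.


omega = 2*pi*50.9840/60 = 5.33903 rad/s
T = 102.6670*1000 / 5.33903
T = 19230 N*m


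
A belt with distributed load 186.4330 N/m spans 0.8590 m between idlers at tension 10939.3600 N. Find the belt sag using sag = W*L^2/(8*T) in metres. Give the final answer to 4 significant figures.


sag = 186.4330 * 0.8590^2 / (8 * 10939.3600)
sag = 0.001572 m


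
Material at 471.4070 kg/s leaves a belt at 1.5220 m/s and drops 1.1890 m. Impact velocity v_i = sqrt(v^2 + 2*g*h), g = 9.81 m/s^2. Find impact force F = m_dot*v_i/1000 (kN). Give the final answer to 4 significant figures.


v_i = sqrt(1.5220^2 + 2*9.81*1.1890) = 5.06406 m/s
F = 471.4070 * 5.06406 / 1000
F = 2.387 kN


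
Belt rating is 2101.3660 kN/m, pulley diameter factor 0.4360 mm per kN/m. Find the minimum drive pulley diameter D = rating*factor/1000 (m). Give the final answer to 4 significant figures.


D = 2101.3660 * 0.4360 / 1000
D = 0.9162 m


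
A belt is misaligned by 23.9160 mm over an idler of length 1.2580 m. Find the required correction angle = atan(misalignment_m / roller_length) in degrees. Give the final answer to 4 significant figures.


misalign_m = 23.9160 / 1000 = 0.023916 m
angle = atan(0.023916 / 1.2580)
angle = 1.089 deg


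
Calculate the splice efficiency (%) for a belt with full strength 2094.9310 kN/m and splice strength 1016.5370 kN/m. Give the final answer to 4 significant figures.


Eff = 1016.5370 / 2094.9310 * 100
Eff = 48.52 %


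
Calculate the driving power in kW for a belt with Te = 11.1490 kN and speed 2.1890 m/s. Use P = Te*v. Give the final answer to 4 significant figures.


P = Te * v = 11.1490 * 2.1890
P = 24.41 kW


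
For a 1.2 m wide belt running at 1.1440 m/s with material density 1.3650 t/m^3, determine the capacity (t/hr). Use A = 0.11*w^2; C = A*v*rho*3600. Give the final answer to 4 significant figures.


A = 0.11 * 1.2^2 = 0.1584 m^2
C = 0.1584 * 1.1440 * 1.3650 * 3600
C = 890.5 t/hr


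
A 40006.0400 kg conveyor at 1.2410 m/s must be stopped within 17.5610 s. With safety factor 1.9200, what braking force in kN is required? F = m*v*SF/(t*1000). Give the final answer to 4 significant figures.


F = 40006.0400 * 1.2410 / 17.5610 * 1.9200 / 1000
F = 5.428 kN


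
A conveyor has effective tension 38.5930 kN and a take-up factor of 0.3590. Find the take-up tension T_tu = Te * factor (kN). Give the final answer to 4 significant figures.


T_tu = 38.5930 * 0.3590
T_tu = 13.85 kN


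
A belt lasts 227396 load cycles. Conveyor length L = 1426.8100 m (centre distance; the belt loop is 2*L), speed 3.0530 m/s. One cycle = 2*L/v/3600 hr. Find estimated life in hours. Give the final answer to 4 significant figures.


cycle_time = 2 * 1426.8100 / 3.0530 / 3600 = 0.259637 hr
life = 227396 * 0.259637 = 59040 hours


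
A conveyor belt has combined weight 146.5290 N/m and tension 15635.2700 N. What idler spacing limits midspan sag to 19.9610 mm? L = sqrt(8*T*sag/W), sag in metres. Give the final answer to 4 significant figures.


sag = 19.9610/1000 = 0.019961 m
L = sqrt(8 * 15635.2700 * 0.019961 / 146.5290)
L = 4.128 m


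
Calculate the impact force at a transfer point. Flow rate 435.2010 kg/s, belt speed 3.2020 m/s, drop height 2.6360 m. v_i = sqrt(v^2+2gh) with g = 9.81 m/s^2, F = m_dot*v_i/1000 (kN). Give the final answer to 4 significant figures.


v_i = sqrt(3.2020^2 + 2*9.81*2.6360) = 7.87217 m/s
F = 435.2010 * 7.87217 / 1000
F = 3.426 kN


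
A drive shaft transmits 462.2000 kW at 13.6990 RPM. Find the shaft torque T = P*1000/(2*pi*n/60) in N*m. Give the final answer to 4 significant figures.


omega = 2*pi*13.6990/60 = 1.43456 rad/s
T = 462.2000*1000 / 1.43456
T = 322200 N*m


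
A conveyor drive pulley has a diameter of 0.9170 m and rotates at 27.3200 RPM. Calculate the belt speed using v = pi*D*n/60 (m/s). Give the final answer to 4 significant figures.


v = pi * 0.9170 * 27.3200 / 60
v = 1.312 m/s


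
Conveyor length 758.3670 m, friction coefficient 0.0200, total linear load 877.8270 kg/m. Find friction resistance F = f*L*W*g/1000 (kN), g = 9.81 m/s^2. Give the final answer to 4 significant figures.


F = 0.0200 * 758.3670 * 877.8270 * 9.81 / 1000
F = 130.6 kN


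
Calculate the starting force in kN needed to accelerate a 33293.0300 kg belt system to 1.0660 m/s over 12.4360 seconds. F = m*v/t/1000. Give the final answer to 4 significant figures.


F = 33293.0300 * 1.0660 / 12.4360 / 1000
F = 2.854 kN


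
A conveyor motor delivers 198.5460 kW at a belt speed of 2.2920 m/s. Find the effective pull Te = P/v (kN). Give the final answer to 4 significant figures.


Te = P / v = 198.5460 / 2.2920
Te = 86.63 kN


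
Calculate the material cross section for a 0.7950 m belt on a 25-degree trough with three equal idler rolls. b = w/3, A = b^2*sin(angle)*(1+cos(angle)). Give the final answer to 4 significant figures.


b = 0.7950/3 = 0.265 m
A = 0.265^2 * sin(25 deg) * (1 + cos(25 deg))
A = 0.05658 m^2


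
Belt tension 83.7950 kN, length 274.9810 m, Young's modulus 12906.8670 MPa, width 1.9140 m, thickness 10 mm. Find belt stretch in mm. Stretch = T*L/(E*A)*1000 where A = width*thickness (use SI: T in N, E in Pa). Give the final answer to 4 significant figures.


A = 1.9140 * 0.01 = 0.01914 m^2
Stretch = 83.7950*1000 * 274.9810 / (12906.8670e6 * 0.01914) * 1000
Stretch = 93.27 mm


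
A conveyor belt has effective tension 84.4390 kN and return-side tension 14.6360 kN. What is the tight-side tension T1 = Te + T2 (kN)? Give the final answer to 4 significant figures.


T1 = Te + T2 = 84.4390 + 14.6360
T1 = 99.07 kN


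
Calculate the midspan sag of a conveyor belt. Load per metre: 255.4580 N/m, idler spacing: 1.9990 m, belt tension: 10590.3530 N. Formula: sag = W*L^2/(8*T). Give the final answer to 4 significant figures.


sag = 255.4580 * 1.9990^2 / (8 * 10590.3530)
sag = 0.01205 m


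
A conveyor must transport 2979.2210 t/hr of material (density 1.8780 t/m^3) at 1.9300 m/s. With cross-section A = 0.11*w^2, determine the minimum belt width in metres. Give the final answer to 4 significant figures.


A_req = 2979.2210 / (1.9300 * 1.8780 * 3600) = 0.228322 m^2
w = sqrt(0.228322 / 0.11)
w = 1.441 m


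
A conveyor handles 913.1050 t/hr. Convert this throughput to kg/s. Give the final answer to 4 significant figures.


m_dot = 913.1050 * 1000 / 3600
m_dot = 253.6 kg/s


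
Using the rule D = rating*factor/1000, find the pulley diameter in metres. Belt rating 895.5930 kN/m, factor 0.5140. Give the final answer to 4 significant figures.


D = 895.5930 * 0.5140 / 1000
D = 0.4603 m


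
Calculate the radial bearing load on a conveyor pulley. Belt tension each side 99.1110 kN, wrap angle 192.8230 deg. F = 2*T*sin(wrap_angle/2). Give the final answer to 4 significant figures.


F = 2 * 99.1110 * sin(192.8230/2 deg)
F = 197.0 kN


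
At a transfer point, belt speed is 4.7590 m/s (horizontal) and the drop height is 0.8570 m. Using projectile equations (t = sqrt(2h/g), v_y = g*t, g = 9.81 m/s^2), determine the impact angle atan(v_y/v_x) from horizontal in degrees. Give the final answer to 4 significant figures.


t = sqrt(2*0.8570/9.81) = 0.417995 s
v_y = 9.81 * 0.417995 = 4.10053 m/s
angle = atan(4.10053 / 4.7590) = 40.75 deg


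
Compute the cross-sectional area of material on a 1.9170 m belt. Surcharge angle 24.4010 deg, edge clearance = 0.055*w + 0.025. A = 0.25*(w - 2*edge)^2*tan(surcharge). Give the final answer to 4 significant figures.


edge = 0.055*1.9170 + 0.025 = 0.130435 m
ew = 1.9170 - 2*0.130435 = 1.65613 m
A = 0.25 * 1.65613^2 * tan(24.4010 deg)
A = 0.3111 m^2


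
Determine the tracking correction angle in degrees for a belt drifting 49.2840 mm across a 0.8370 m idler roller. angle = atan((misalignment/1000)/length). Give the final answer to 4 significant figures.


misalign_m = 49.2840 / 1000 = 0.049284 m
angle = atan(0.049284 / 0.8370)
angle = 3.370 deg


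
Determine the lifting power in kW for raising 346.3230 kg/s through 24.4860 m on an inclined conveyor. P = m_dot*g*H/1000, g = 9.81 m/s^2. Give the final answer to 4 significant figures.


P = 346.3230 * 9.81 * 24.4860 / 1000
P = 83.19 kW


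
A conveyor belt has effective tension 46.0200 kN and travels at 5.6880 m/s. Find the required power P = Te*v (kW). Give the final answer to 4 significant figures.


P = Te * v = 46.0200 * 5.6880
P = 261.8 kW


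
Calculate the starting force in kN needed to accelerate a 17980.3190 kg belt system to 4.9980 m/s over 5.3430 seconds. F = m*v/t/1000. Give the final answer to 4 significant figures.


F = 17980.3190 * 4.9980 / 5.3430 / 1000
F = 16.82 kN


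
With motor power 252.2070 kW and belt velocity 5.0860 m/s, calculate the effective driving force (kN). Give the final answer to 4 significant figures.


Te = P / v = 252.2070 / 5.0860
Te = 49.59 kN


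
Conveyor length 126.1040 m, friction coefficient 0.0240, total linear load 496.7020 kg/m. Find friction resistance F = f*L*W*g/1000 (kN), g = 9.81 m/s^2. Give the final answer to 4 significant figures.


F = 0.0240 * 126.1040 * 496.7020 * 9.81 / 1000
F = 14.75 kN


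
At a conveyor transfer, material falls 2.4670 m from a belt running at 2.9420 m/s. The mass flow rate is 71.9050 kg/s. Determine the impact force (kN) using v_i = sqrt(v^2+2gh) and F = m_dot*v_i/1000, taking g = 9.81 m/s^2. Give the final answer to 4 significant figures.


v_i = sqrt(2.9420^2 + 2*9.81*2.4670) = 7.55367 m/s
F = 71.9050 * 7.55367 / 1000
F = 0.5431 kN


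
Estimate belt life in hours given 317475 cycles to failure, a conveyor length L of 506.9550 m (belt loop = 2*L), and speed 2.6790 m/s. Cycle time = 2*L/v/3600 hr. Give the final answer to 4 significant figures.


cycle_time = 2 * 506.9550 / 2.6790 / 3600 = 0.105129 hr
life = 317475 * 0.105129 = 33380 hours


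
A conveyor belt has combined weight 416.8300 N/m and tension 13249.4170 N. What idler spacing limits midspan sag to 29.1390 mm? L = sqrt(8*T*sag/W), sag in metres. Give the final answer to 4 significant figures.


sag = 29.1390/1000 = 0.029139 m
L = sqrt(8 * 13249.4170 * 0.029139 / 416.8300)
L = 2.722 m


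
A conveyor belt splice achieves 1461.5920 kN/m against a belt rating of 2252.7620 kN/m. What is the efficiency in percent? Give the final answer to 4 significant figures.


Eff = 1461.5920 / 2252.7620 * 100
Eff = 64.88 %


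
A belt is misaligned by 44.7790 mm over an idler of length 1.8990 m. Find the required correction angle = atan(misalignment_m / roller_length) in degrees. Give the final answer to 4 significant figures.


misalign_m = 44.7790 / 1000 = 0.044779 m
angle = atan(0.044779 / 1.8990)
angle = 1.351 deg


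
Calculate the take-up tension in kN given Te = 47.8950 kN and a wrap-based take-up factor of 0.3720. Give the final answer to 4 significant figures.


T_tu = 47.8950 * 0.3720
T_tu = 17.82 kN


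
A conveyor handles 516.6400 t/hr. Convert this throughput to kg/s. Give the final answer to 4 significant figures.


m_dot = 516.6400 * 1000 / 3600
m_dot = 143.5 kg/s


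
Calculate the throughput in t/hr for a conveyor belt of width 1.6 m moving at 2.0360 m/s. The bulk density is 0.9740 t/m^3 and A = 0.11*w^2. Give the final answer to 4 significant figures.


A = 0.11 * 1.6^2 = 0.2816 m^2
C = 0.2816 * 2.0360 * 0.9740 * 3600
C = 2010 t/hr


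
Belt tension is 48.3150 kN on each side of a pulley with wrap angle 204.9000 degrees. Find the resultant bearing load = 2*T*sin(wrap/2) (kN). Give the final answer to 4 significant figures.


F = 2 * 48.3150 * sin(204.9000/2 deg)
F = 94.36 kN


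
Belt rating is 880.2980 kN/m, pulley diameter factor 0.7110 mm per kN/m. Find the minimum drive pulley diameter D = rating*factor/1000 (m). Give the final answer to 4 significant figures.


D = 880.2980 * 0.7110 / 1000
D = 0.6259 m


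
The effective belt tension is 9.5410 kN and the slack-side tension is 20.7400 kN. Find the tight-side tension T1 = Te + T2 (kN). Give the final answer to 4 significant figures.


T1 = Te + T2 = 9.5410 + 20.7400
T1 = 30.28 kN


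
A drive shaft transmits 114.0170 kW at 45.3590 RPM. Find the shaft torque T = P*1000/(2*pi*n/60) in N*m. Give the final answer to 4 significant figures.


omega = 2*pi*45.3590/60 = 4.74998 rad/s
T = 114.0170*1000 / 4.74998
T = 24000 N*m


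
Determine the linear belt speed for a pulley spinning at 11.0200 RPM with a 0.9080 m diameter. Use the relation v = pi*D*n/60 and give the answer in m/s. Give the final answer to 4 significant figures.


v = pi * 0.9080 * 11.0200 / 60
v = 0.5239 m/s


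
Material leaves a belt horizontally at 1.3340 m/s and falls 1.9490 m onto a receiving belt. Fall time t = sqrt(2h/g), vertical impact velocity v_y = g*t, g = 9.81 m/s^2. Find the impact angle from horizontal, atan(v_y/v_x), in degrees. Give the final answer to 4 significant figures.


t = sqrt(2*1.9490/9.81) = 0.630357 s
v_y = 9.81 * 0.630357 = 6.1838 m/s
angle = atan(6.1838 / 1.3340) = 77.83 deg


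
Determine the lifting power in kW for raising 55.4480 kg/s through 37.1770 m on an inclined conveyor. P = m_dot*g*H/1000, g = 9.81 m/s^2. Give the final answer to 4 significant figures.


P = 55.4480 * 9.81 * 37.1770 / 1000
P = 20.22 kW


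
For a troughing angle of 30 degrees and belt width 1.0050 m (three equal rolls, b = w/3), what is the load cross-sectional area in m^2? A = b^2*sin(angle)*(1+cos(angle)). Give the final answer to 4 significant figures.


b = 1.0050/3 = 0.335 m
A = 0.335^2 * sin(30 deg) * (1 + cos(30 deg))
A = 0.1047 m^2


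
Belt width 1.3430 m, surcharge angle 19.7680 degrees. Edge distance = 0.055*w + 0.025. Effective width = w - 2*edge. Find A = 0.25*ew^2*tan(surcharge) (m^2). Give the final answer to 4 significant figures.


edge = 0.055*1.3430 + 0.025 = 0.098865 m
ew = 1.3430 - 2*0.098865 = 1.14527 m
A = 0.25 * 1.14527^2 * tan(19.7680 deg)
A = 0.1178 m^2


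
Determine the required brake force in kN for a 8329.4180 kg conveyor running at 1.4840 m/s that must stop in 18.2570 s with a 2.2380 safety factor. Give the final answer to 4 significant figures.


F = 8329.4180 * 1.4840 / 18.2570 * 2.2380 / 1000
F = 1.515 kN


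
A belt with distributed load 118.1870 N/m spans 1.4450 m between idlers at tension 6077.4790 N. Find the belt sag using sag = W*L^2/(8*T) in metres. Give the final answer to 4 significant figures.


sag = 118.1870 * 1.4450^2 / (8 * 6077.4790)
sag = 0.005076 m


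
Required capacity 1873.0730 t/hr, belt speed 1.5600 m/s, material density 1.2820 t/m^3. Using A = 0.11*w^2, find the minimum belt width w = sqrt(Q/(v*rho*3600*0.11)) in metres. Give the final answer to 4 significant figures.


A_req = 1873.0730 / (1.5600 * 1.2820 * 3600) = 0.260159 m^2
w = sqrt(0.260159 / 0.11)
w = 1.538 m


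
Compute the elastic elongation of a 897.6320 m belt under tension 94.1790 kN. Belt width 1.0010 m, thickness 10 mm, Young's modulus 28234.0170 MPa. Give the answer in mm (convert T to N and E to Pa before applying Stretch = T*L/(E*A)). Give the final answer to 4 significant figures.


A = 1.0010 * 0.01 = 0.01001 m^2
Stretch = 94.1790*1000 * 897.6320 / (28234.0170e6 * 0.01001) * 1000
Stretch = 299.1 mm


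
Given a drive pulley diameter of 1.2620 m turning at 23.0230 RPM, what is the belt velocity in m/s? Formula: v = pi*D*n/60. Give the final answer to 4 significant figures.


v = pi * 1.2620 * 23.0230 / 60
v = 1.521 m/s


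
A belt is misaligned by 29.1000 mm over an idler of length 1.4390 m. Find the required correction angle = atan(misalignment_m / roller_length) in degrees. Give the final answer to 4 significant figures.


misalign_m = 29.1000 / 1000 = 0.029100 m
angle = atan(0.029100 / 1.4390)
angle = 1.158 deg


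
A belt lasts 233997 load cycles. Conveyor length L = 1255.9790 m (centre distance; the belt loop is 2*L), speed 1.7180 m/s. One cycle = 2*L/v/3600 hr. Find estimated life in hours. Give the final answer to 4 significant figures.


cycle_time = 2 * 1255.9790 / 1.7180 / 3600 = 0.40615 hr
life = 233997 * 0.40615 = 95040 hours


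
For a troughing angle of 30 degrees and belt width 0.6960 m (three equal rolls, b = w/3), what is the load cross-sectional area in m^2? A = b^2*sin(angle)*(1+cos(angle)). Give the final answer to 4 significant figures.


b = 0.6960/3 = 0.232 m
A = 0.232^2 * sin(30 deg) * (1 + cos(30 deg))
A = 0.05022 m^2


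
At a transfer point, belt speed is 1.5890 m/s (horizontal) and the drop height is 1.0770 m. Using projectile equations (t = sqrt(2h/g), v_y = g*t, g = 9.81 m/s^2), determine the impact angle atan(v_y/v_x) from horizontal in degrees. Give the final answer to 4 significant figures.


t = sqrt(2*1.0770/9.81) = 0.468585 s
v_y = 9.81 * 0.468585 = 4.59682 m/s
angle = atan(4.59682 / 1.5890) = 70.93 deg


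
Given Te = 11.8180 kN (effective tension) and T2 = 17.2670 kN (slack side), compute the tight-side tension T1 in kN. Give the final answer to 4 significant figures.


T1 = Te + T2 = 11.8180 + 17.2670
T1 = 29.09 kN


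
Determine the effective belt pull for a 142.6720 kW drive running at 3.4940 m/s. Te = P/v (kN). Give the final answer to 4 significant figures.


Te = P / v = 142.6720 / 3.4940
Te = 40.83 kN


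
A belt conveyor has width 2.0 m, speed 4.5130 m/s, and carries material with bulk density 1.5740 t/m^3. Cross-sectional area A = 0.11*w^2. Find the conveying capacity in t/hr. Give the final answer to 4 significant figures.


A = 0.11 * 2.0^2 = 0.44 m^2
C = 0.44 * 4.5130 * 1.5740 * 3600
C = 11250 t/hr


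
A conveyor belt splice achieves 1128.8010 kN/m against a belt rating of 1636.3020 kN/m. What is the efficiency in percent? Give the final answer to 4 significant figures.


Eff = 1128.8010 / 1636.3020 * 100
Eff = 68.98 %


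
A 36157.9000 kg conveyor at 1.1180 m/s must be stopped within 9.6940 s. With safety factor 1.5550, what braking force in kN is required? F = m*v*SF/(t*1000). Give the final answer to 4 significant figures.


F = 36157.9000 * 1.1180 / 9.6940 * 1.5550 / 1000
F = 6.484 kN


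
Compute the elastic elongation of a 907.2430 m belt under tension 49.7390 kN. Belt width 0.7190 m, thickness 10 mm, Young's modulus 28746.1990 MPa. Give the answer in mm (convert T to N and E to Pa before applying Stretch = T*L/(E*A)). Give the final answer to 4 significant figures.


A = 0.7190 * 0.01 = 0.00719 m^2
Stretch = 49.7390*1000 * 907.2430 / (28746.1990e6 * 0.00719) * 1000
Stretch = 218.3 mm


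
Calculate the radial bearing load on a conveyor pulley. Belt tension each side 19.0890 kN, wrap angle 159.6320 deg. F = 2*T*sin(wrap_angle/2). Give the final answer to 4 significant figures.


F = 2 * 19.0890 * sin(159.6320/2 deg)
F = 37.58 kN


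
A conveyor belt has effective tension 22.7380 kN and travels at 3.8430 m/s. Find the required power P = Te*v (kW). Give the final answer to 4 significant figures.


P = Te * v = 22.7380 * 3.8430
P = 87.38 kW


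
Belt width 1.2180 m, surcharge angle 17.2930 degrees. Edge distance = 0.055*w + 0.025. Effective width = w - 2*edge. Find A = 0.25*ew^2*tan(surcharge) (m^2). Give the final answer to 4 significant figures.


edge = 0.055*1.2180 + 0.025 = 0.09199 m
ew = 1.2180 - 2*0.09199 = 1.03402 m
A = 0.25 * 1.03402^2 * tan(17.2930 deg)
A = 0.08322 m^2


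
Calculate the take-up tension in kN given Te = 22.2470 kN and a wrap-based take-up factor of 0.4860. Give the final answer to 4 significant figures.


T_tu = 22.2470 * 0.4860
T_tu = 10.81 kN


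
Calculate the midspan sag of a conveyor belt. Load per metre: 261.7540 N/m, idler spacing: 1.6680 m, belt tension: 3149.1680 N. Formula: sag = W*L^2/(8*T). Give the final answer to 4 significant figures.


sag = 261.7540 * 1.6680^2 / (8 * 3149.1680)
sag = 0.02891 m


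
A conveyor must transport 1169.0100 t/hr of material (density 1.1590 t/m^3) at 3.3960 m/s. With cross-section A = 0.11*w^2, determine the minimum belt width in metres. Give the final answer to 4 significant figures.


A_req = 1169.0100 / (3.3960 * 1.1590 * 3600) = 0.082502 m^2
w = sqrt(0.082502 / 0.11)
w = 0.8660 m


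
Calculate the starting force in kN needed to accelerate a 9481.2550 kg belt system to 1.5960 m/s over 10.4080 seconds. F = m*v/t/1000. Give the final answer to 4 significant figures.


F = 9481.2550 * 1.5960 / 10.4080 / 1000
F = 1.454 kN


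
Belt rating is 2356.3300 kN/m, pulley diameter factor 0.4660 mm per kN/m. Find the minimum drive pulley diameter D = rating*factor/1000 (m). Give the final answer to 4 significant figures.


D = 2356.3300 * 0.4660 / 1000
D = 1.098 m


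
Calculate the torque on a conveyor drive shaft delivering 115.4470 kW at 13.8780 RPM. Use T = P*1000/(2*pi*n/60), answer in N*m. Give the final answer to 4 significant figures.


omega = 2*pi*13.8780/60 = 1.4533 rad/s
T = 115.4470*1000 / 1.4533
T = 79440 N*m


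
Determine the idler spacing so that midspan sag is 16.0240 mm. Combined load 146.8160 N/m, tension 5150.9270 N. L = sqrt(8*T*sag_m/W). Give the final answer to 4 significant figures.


sag = 16.0240/1000 = 0.016024 m
L = sqrt(8 * 5150.9270 * 0.016024 / 146.8160)
L = 2.121 m


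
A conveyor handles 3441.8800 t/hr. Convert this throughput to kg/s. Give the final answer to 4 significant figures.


m_dot = 3441.8800 * 1000 / 3600
m_dot = 956.1 kg/s


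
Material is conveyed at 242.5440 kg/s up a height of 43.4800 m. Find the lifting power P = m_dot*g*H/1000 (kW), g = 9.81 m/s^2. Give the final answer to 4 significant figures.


P = 242.5440 * 9.81 * 43.4800 / 1000
P = 103.5 kW


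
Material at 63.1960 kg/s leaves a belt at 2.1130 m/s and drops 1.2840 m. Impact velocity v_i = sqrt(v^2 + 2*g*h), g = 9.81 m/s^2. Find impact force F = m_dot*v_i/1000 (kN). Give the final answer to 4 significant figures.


v_i = sqrt(2.1130^2 + 2*9.81*1.2840) = 5.44581 m/s
F = 63.1960 * 5.44581 / 1000
F = 0.3442 kN


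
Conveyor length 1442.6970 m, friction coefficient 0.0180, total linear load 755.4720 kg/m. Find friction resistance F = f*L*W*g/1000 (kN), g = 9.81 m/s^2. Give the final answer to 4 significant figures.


F = 0.0180 * 1442.6970 * 755.4720 * 9.81 / 1000
F = 192.5 kN


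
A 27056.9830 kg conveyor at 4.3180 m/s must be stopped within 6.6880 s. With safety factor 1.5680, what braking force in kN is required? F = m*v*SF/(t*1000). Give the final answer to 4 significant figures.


F = 27056.9830 * 4.3180 / 6.6880 * 1.5680 / 1000
F = 27.39 kN


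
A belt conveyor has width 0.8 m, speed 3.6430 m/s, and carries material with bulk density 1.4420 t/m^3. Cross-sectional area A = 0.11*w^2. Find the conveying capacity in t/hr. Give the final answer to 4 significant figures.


A = 0.11 * 0.8^2 = 0.0704 m^2
C = 0.0704 * 3.6430 * 1.4420 * 3600
C = 1331 t/hr


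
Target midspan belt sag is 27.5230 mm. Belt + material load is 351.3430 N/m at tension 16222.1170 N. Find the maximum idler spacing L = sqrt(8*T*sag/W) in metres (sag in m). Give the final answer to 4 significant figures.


sag = 27.5230/1000 = 0.027523 m
L = sqrt(8 * 16222.1170 * 0.027523 / 351.3430)
L = 3.188 m


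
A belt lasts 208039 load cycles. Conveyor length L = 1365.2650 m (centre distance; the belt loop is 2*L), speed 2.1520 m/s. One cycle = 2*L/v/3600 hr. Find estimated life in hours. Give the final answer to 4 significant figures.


cycle_time = 2 * 1365.2650 / 2.1520 / 3600 = 0.352454 hr
life = 208039 * 0.352454 = 73320 hours


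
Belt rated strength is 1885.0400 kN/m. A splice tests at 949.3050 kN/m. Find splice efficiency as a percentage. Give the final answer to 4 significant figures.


Eff = 949.3050 / 1885.0400 * 100
Eff = 50.36 %


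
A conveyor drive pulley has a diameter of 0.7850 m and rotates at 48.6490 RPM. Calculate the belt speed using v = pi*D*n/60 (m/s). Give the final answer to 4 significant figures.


v = pi * 0.7850 * 48.6490 / 60
v = 2.000 m/s


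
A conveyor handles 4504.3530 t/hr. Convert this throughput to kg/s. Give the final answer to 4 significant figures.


m_dot = 4504.3530 * 1000 / 3600
m_dot = 1251 kg/s


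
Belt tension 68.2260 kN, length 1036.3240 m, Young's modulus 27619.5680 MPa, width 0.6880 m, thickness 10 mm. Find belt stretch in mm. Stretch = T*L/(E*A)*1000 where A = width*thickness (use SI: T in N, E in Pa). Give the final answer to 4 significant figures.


A = 0.6880 * 0.01 = 0.00688 m^2
Stretch = 68.2260*1000 * 1036.3240 / (27619.5680e6 * 0.00688) * 1000
Stretch = 372.1 mm


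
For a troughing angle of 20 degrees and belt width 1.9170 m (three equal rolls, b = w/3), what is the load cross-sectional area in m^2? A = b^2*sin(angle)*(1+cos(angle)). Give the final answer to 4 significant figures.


b = 1.9170/3 = 0.639 m
A = 0.639^2 * sin(20 deg) * (1 + cos(20 deg))
A = 0.2709 m^2


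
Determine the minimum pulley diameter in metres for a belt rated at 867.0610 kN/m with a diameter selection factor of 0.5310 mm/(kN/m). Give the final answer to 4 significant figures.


D = 867.0610 * 0.5310 / 1000
D = 0.4604 m


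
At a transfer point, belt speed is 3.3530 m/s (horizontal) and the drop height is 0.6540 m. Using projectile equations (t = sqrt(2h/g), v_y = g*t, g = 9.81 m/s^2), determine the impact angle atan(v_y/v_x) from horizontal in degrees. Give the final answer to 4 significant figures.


t = sqrt(2*0.6540/9.81) = 0.365148 s
v_y = 9.81 * 0.365148 = 3.5821 m/s
angle = atan(3.5821 / 3.3530) = 46.89 deg


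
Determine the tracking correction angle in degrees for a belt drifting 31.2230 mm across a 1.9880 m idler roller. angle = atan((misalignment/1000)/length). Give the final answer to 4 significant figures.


misalign_m = 31.2230 / 1000 = 0.031223 m
angle = atan(0.031223 / 1.9880)
angle = 0.8998 deg


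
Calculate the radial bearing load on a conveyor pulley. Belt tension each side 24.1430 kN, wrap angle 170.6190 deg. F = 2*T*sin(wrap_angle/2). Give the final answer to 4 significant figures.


F = 2 * 24.1430 * sin(170.6190/2 deg)
F = 48.12 kN


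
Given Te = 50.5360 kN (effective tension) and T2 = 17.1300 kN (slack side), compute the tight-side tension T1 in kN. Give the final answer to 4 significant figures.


T1 = Te + T2 = 50.5360 + 17.1300
T1 = 67.67 kN


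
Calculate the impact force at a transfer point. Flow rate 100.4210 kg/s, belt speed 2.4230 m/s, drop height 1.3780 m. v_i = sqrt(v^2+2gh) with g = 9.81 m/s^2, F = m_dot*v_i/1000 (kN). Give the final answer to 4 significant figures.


v_i = sqrt(2.4230^2 + 2*9.81*1.3780) = 5.73649 m/s
F = 100.4210 * 5.73649 / 1000
F = 0.5761 kN


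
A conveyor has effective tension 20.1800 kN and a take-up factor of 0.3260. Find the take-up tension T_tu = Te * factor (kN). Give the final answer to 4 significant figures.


T_tu = 20.1800 * 0.3260
T_tu = 6.579 kN


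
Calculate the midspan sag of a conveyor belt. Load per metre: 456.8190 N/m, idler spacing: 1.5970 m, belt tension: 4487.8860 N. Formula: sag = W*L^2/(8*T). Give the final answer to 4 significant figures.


sag = 456.8190 * 1.5970^2 / (8 * 4487.8860)
sag = 0.03245 m


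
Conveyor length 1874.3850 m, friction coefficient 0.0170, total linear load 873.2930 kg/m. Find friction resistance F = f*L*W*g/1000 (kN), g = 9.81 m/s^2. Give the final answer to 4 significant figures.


F = 0.0170 * 1874.3850 * 873.2930 * 9.81 / 1000
F = 273.0 kN


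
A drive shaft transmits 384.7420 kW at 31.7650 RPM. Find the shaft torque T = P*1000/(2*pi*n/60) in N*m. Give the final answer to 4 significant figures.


omega = 2*pi*31.7650/60 = 3.32642 rad/s
T = 384.7420*1000 / 3.32642
T = 115700 N*m


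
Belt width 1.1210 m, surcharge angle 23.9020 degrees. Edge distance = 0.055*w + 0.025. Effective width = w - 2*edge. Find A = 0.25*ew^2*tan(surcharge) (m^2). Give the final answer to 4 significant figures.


edge = 0.055*1.1210 + 0.025 = 0.086655 m
ew = 1.1210 - 2*0.086655 = 0.94769 m
A = 0.25 * 0.94769^2 * tan(23.9020 deg)
A = 0.09951 m^2
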